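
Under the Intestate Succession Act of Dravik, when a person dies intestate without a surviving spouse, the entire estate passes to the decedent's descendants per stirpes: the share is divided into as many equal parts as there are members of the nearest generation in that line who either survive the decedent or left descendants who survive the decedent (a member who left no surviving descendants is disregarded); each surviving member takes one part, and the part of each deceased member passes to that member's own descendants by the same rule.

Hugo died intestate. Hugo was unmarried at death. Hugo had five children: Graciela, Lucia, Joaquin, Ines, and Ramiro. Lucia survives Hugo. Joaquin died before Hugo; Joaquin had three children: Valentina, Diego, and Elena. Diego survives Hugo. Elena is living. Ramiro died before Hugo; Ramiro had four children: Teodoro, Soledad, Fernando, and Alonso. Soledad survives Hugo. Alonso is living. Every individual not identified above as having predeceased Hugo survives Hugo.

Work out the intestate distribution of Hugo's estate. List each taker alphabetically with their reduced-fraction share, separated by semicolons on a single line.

Alonso 1/20; Diego 1/15; Elena 1/15; Fernando 1/20; Graciela 1/5; Ines 1/5; Lucia 1/5; Soledad 1/20; Teodoro 1/20; Valentina 1/15

There is no surviving spouse, so the entire estate passes to Hugo's descendants per stirpes.
The estate is divided into 5 equal shares of 1/5 among Graciela, Lucia, Joaquin, Ines, Ramiro.
Graciela is living and takes 1/5.
Lucia is living and takes 1/5.
Joaquin predeceased; the 1/5 allotted to Joaquin's branch passes to Joaquin's issue by representation.
The 1/5 is divided into 3 equal shares of 1/15 among Valentina, Diego, Elena.
Valentina is living and takes 1/15.
Diego is living and takes 1/15.
Elena is living and takes 1/15.
Ines is living and takes 1/5.
Ramiro predeceased; the 1/5 allotted to Ramiro's branch passes to Ramiro's issue by representation.
The 1/5 is divided into 4 equal shares of 1/20 among Teodoro, Soledad, Fernando, Alonso.
Teodoro is living and takes 1/20.
Soledad is living and takes 1/20.
Fernando is living and takes 1/20.
Alonso is living and takes 1/20.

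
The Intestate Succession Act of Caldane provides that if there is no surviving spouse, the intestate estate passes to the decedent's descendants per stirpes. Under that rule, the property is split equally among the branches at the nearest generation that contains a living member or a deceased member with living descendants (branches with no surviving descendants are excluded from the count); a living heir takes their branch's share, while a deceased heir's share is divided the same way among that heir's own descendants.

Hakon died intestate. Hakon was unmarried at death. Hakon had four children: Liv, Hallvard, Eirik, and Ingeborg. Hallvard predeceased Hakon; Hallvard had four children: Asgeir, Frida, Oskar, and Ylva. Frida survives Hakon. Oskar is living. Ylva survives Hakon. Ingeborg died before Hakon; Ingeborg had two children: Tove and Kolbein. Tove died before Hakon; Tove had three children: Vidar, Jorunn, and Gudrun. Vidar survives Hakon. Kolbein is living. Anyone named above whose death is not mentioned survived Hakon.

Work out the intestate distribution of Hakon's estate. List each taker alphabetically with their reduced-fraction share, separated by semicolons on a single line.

There is no surviving spouse, so the entire estate passes to Hakon's descendants per stirpes.
The estate is divided into 4 equal shares of 1/4 among Liv, Hallvard, Eirik, Ingeborg.
Liv is living and takes 1/4.
Hallvard predeceased; the 1/4 allotted to Hallvard's branch passes to Hallvard's issue by representation.
The 1/4 is divided into 4 equal shares of 1/16 among Asgeir, Frida, Oskar, Ylva.
Asgeir is living and takes 1/16.
Frida is living and takes 1/16.
Oskar is living and takes 1/16.
Ylva is living and takes 1/16.
Eirik is living and takes 1/4.
Ingeborg predeceased; the 1/4 allotted to Ingeborg's branch passes to Ingeborg's issue by representation.
The 1/4 is divided into 2 equal shares of 1/8 among Tove, Kolbein.
Tove predeceased; the 1/8 allotted to Tove's branch passes to Tove's issue by representation.
The 1/8 is divided into 3 equal shares of 1/24 among Vidar, Jorunn, Gudrun.
Vidar is living and takes 1/24.
Jorunn is living and takes 1/24.
Gudrun is living and takes 1/24.
Kolbein is living and takes 1/8.

Asgeir 1/16; Eirik 1/4; Frida 1/16; Gudrun 1/24; Jorunn 1/24; Kolbein 1/8; Liv 1/4; Oskar 1/16; Vidar 1/24; Ylva 1/16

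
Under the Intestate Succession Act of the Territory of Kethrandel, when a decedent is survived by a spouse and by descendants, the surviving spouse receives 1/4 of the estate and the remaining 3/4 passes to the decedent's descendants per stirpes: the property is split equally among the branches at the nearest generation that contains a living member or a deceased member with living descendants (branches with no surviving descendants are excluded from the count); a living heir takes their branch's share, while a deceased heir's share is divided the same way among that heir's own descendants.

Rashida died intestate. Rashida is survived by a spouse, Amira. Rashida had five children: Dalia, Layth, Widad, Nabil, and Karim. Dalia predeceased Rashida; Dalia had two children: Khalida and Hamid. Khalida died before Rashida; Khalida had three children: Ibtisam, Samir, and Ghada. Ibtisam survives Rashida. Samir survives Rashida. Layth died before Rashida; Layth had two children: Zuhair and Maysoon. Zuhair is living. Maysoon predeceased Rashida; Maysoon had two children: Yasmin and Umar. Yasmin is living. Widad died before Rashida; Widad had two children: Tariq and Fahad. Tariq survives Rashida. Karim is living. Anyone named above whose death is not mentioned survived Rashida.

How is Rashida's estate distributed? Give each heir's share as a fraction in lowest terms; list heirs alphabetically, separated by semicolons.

Amira 1/4; Fahad 3/40; Ghada 1/40; Hamid 3/40; Ibtisam 1/40; Karim 3/20; Nabil 3/20; Samir 1/40; Tariq 3/40; Umar 3/80; Yasmin 3/80; Zuhair 3/40

Amira, as surviving spouse, takes 1/4.
The remaining 3/4 passes to Rashida's descendants per stirpes.
The 3/4 is divided into 5 equal shares of 3/20 among Dalia, Layth, Widad, Nabil, Karim.
Dalia predeceased; the 3/20 allotted to Dalia's branch passes to Dalia's issue by representation.
The 3/20 is divided into 2 equal shares of 3/40 among Khalida, Hamid.
Khalida predeceased; the 3/40 allotted to Khalida's branch passes to Khalida's issue by representation.
The 3/40 is divided into 3 equal shares of 1/40 among Ibtisam, Samir, Ghada.
Ibtisam is living and takes 1/40.
Samir is living and takes 1/40.
Ghada is living and takes 1/40.
Hamid is living and takes 3/40.
Layth predeceased; the 3/20 allotted to Layth's branch passes to Layth's issue by representation.
The 3/20 is divided into 2 equal shares of 3/40 among Zuhair, Maysoon.
Zuhair is living and takes 3/40.
Maysoon predeceased; the 3/40 allotted to Maysoon's branch passes to Maysoon's issue by representation.
The 3/40 is divided into 2 equal shares of 3/80 among Yasmin, Umar.
Yasmin is living and takes 3/80.
Umar is living and takes 3/80.
Widad predeceased; the 3/20 allotted to Widad's branch passes to Widad's issue by representation.
The 3/20 is divided into 2 equal shares of 3/40 among Tariq, Fahad.
Tariq is living and takes 3/40.
Fahad is living and takes 3/40.
Nabil is living and takes 3/20.
Karim is living and takes 3/20.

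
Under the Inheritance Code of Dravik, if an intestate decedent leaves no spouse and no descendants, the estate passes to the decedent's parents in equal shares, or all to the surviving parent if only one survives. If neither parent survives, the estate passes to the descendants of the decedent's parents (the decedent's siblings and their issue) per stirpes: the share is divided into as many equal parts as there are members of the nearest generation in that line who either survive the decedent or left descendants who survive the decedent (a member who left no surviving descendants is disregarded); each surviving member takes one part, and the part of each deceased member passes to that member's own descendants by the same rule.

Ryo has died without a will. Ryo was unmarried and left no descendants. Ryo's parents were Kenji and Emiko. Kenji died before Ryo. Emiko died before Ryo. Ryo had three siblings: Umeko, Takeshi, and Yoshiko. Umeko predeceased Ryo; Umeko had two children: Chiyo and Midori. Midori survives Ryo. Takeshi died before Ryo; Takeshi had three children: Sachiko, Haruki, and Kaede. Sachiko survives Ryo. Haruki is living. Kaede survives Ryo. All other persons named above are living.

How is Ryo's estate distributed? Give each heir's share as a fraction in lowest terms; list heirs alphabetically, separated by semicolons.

Chiyo 1/6; Haruki 1/9; Kaede 1/9; Midori 1/6; Sachiko 1/9; Yoshiko 1/3

Neither parent survives and there are no descendants, so the estate passes to Ryo's siblings and their issue per stirpes.
The estate is divided into 3 equal shares of 1/3 among Umeko, Takeshi, Yoshiko.
Umeko predeceased; the 1/3 allotted to Umeko's branch passes to Umeko's issue by representation.
The 1/3 is divided into 2 equal shares of 1/6 among Chiyo, Midori.
Chiyo is living and takes 1/6.
Midori is living and takes 1/6.
Takeshi predeceased; the 1/3 allotted to Takeshi's branch passes to Takeshi's issue by representation.
The 1/3 is divided into 3 equal shares of 1/9 among Sachiko, Haruki, Kaede.
Sachiko is living and takes 1/9.
Haruki is living and takes 1/9.
Kaede is living and takes 1/9.
Yoshiko is living and takes 1/3.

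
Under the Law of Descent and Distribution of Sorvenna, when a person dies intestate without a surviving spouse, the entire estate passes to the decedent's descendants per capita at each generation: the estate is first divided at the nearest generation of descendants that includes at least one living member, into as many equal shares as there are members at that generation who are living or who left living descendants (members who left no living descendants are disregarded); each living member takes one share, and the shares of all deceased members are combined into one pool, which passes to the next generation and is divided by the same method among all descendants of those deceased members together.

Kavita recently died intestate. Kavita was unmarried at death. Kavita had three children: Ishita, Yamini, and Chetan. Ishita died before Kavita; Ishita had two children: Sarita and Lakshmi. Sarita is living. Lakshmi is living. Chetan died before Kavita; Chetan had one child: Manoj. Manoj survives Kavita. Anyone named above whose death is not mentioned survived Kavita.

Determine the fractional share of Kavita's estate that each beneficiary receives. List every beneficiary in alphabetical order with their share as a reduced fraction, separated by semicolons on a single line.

Lakshmi 2/9; Manoj 2/9; Sarita 2/9; Yamini 1/3

There is no surviving spouse, so the entire estate passes to Kavita's descendants per capita at each generation.
At generation 1 (Ishita, Yamini, Chetan) there are 3 shares of (1)/3 = 1/3 each.
Living: Yamini — each takes 1/3.
Deceased: Ishita and Chetan. Their combined 2/3 is pooled and carried to generation 2.
At generation 2 (Sarita, Lakshmi, Manoj) there are 3 shares of (2/3)/3 = 2/9 each.
Living: Sarita, Lakshmi, and Manoj — each takes 2/9.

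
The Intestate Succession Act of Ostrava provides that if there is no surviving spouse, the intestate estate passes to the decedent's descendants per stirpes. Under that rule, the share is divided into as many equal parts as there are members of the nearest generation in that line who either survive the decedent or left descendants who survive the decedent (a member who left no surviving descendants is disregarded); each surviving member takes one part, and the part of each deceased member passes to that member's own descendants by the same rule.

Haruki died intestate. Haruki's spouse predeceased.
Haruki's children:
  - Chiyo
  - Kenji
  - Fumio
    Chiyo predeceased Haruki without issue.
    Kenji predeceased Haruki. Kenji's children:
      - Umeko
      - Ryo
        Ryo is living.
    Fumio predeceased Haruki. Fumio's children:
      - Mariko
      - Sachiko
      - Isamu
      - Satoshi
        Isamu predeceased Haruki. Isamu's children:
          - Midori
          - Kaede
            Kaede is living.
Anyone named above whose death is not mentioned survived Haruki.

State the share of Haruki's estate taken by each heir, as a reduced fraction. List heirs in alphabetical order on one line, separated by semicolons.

There is no surviving spouse, so the entire estate passes to Haruki's descendants per stirpes.
Chiyo left no surviving issue, so that branch lapses and is disregarded.
The estate is divided into 2 equal shares of 1/2 among Kenji, Fumio.
Kenji predeceased; the 1/2 allotted to Kenji's branch passes to Kenji's issue by representation.
The 1/2 is divided into 2 equal shares of 1/4 among Umeko, Ryo.
Umeko is living and takes 1/4.
Ryo is living and takes 1/4.
Fumio predeceased; the 1/2 allotted to Fumio's branch passes to Fumio's issue by representation.
The 1/2 is divided into 4 equal shares of 1/8 among Mariko, Sachiko, Isamu, Satoshi.
Mariko is living and takes 1/8.
Sachiko is living and takes 1/8.
Isamu predeceased; the 1/8 allotted to Isamu's branch passes to Isamu's issue by representation.
The 1/8 is divided into 2 equal shares of 1/16 among Midori, Kaede.
Midori is living and takes 1/16.
Kaede is living and takes 1/16.
Satoshi is living and takes 1/8.

Kaede 1/16; Mariko 1/8; Midori 1/16; Ryo 1/4; Sachiko 1/8; Satoshi 1/8; Umeko 1/4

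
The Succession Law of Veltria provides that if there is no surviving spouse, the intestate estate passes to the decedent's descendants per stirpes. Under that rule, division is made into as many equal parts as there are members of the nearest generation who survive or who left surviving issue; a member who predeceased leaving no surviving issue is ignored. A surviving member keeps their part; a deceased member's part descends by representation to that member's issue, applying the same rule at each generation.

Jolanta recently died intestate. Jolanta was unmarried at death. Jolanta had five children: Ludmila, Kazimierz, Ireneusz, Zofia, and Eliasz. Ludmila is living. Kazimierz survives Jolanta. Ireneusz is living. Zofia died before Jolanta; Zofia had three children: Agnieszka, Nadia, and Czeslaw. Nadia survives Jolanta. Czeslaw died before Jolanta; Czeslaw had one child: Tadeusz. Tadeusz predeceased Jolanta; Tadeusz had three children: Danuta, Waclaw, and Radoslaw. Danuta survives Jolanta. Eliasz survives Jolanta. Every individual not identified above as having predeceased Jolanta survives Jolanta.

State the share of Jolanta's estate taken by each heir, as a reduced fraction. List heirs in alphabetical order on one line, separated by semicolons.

Agnieszka 1/15; Danuta 1/45; Eliasz 1/5; Ireneusz 1/5; Kazimierz 1/5; Ludmila 1/5; Nadia 1/15; Radoslaw 1/45; Waclaw 1/45

There is no surviving spouse, so the entire estate passes to Jolanta's descendants per stirpes.
The estate is divided into 5 equal shares of 1/5 among Ludmila, Kazimierz, Ireneusz, Zofia, Eliasz.
Ludmila is living and takes 1/5.
Kazimierz is living and takes 1/5.
Ireneusz is living and takes 1/5.
Zofia predeceased; the 1/5 allotted to Zofia's branch passes to Zofia's issue by representation.
The 1/5 is divided into 3 equal shares of 1/15 among Agnieszka, Nadia, Czeslaw.
Agnieszka is living and takes 1/15.
Nadia is living and takes 1/15.
Czeslaw predeceased; the 1/15 allotted to Czeslaw's branch passes to Czeslaw's issue by representation.
Tadeusz's line is the sole branch at this level, so the full 1/15 passes to Tadeusz's issue by representation.
The 1/15 is divided into 3 equal shares of 1/45 among Danuta, Waclaw, Radoslaw.
Danuta is living and takes 1/45.
Waclaw is living and takes 1/45.
Radoslaw is living and takes 1/45.
Eliasz is living and takes 1/5.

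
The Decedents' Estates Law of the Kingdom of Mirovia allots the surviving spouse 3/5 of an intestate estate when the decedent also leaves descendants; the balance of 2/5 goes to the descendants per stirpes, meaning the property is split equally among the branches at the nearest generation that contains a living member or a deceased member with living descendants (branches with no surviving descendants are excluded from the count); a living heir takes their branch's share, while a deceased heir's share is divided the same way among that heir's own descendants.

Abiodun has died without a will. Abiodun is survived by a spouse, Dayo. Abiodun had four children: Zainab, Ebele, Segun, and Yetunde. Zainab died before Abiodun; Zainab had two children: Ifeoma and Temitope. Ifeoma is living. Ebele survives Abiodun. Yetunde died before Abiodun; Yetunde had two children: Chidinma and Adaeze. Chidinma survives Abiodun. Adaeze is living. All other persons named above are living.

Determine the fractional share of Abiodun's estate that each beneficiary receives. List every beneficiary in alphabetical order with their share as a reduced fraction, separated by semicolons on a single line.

Dayo, as surviving spouse, takes 3/5.
The remaining 2/5 passes to Abiodun's descendants per stirpes.
The 2/5 is divided into 4 equal shares of 1/10 among Zainab, Ebele, Segun, Yetunde.
Zainab predeceased; the 1/10 allotted to Zainab's branch passes to Zainab's issue by representation.
The 1/10 is divided into 2 equal shares of 1/20 among Ifeoma, Temitope.
Ifeoma is living and takes 1/20.
Temitope is living and takes 1/20.
Ebele is living and takes 1/10.
Segun is living and takes 1/10.
Yetunde predeceased; the 1/10 allotted to Yetunde's branch passes to Yetunde's issue by representation.
The 1/10 is divided into 2 equal shares of 1/20 among Chidinma, Adaeze.
Chidinma is living and takes 1/20.
Adaeze is living and takes 1/20.

Adaeze 1/20; Chidinma 1/20; Dayo 3/5; Ebele 1/10; Ifeoma 1/20; Segun 1/10; Temitope 1/20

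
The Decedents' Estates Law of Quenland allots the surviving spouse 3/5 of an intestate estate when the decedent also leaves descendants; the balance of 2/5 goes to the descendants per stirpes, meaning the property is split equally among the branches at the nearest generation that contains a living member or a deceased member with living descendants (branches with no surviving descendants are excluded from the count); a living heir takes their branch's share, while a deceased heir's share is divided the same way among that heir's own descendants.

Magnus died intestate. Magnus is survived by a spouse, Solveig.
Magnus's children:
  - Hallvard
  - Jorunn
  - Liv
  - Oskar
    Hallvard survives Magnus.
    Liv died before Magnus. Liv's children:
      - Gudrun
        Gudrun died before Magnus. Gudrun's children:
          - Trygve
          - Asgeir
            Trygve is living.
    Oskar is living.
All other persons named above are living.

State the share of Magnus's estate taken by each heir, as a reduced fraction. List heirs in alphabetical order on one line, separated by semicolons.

Asgeir 1/20; Hallvard 1/10; Jorunn 1/10; Oskar 1/10; Solveig 3/5; Trygve 1/20

Solveig, as surviving spouse, takes 3/5.
The remaining 2/5 passes to Magnus's descendants per stirpes.
The 2/5 is divided into 4 equal shares of 1/10 among Hallvard, Jorunn, Liv, Oskar.
Hallvard is living and takes 1/10.
Jorunn is living and takes 1/10.
Liv predeceased; the 1/10 allotted to Liv's branch passes to Liv's issue by representation.
Gudrun's line is the sole branch at this level, so the full 1/10 passes to Gudrun's issue by representation.
The 1/10 is divided into 2 equal shares of 1/20 among Trygve, Asgeir.
Trygve is living and takes 1/20.
Asgeir is living and takes 1/20.
Oskar is living and takes 1/10.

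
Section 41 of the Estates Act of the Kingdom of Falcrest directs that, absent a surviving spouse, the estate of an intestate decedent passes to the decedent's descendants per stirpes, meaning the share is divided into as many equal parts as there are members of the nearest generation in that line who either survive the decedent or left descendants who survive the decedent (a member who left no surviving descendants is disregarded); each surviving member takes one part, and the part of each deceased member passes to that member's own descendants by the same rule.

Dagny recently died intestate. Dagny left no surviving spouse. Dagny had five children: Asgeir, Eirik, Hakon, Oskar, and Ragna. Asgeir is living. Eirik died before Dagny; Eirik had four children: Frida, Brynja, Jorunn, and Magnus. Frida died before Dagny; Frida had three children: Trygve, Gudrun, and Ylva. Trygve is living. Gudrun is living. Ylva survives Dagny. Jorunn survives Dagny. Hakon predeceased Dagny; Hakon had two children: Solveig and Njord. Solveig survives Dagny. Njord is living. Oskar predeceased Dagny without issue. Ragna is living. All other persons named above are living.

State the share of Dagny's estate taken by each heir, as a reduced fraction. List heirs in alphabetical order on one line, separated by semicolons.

Asgeir 1/4; Brynja 1/16; Gudrun 1/48; Jorunn 1/16; Magnus 1/16; Njord 1/8; Ragna 1/4; Solveig 1/8; Trygve 1/48; Ylva 1/48

There is no surviving spouse, so the entire estate passes to Dagny's descendants per stirpes.
Oskar left no surviving issue, so that branch lapses and is disregarded.
The estate is divided into 4 equal shares of 1/4 among Asgeir, Eirik, Hakon, Ragna.
Asgeir is living and takes 1/4.
Eirik predeceased; the 1/4 allotted to Eirik's branch passes to Eirik's issue by representation.
The 1/4 is divided into 4 equal shares of 1/16 among Frida, Brynja, Jorunn, Magnus.
Frida predeceased; the 1/16 allotted to Frida's branch passes to Frida's issue by representation.
The 1/16 is divided into 3 equal shares of 1/48 among Trygve, Gudrun, Ylva.
Trygve is living and takes 1/48.
Gudrun is living and takes 1/48.
Ylva is living and takes 1/48.
Brynja is living and takes 1/16.
Jorunn is living and takes 1/16.
Magnus is living and takes 1/16.
Hakon predeceased; the 1/4 allotted to Hakon's branch passes to Hakon's issue by representation.
The 1/4 is divided into 2 equal shares of 1/8 among Solveig, Njord.
Solveig is living and takes 1/8.
Njord is living and takes 1/8.
Ragna is living and takes 1/4.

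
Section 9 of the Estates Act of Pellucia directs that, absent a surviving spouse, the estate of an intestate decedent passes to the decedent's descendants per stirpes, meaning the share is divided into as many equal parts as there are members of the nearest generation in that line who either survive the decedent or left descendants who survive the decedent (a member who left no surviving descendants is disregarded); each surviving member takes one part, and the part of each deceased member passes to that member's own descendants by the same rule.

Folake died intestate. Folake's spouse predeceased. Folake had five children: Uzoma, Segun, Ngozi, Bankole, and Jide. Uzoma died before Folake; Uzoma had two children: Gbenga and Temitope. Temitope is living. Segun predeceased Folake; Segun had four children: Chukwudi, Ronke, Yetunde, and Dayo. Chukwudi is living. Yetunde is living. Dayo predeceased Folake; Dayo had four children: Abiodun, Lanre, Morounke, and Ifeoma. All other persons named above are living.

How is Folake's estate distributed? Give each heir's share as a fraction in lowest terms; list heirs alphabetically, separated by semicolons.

There is no surviving spouse, so the entire estate passes to Folake's descendants per stirpes.
The estate is divided into 5 equal shares of 1/5 among Uzoma, Segun, Ngozi, Bankole, Jide.
Uzoma predeceased; the 1/5 allotted to Uzoma's branch passes to Uzoma's issue by representation.
The 1/5 is divided into 2 equal shares of 1/10 among Gbenga, Temitope.
Gbenga is living and takes 1/10.
Temitope is living and takes 1/10.
Segun predeceased; the 1/5 allotted to Segun's branch passes to Segun's issue by representation.
The 1/5 is divided into 4 equal shares of 1/20 among Chukwudi, Ronke, Yetunde, Dayo.
Chukwudi is living and takes 1/20.
Ronke is living and takes 1/20.
Yetunde is living and takes 1/20.
Dayo predeceased; the 1/20 allotted to Dayo's branch passes to Dayo's issue by representation.
The 1/20 is divided into 4 equal shares of 1/80 among Abiodun, Lanre, Morounke, Ifeoma.
Abiodun is living and takes 1/80.
Lanre is living and takes 1/80.
Morounke is living and takes 1/80.
Ifeoma is living and takes 1/80.
Ngozi is living and takes 1/5.
Bankole is living and takes 1/5.
Jide is living and takes 1/5.

Abiodun 1/80; Bankole 1/5; Chukwudi 1/20; Gbenga 1/10; Ifeoma 1/80; Jide 1/5; Lanre 1/80; Morounke 1/80; Ngozi 1/5; Ronke 1/20; Temitope 1/10; Yetunde 1/20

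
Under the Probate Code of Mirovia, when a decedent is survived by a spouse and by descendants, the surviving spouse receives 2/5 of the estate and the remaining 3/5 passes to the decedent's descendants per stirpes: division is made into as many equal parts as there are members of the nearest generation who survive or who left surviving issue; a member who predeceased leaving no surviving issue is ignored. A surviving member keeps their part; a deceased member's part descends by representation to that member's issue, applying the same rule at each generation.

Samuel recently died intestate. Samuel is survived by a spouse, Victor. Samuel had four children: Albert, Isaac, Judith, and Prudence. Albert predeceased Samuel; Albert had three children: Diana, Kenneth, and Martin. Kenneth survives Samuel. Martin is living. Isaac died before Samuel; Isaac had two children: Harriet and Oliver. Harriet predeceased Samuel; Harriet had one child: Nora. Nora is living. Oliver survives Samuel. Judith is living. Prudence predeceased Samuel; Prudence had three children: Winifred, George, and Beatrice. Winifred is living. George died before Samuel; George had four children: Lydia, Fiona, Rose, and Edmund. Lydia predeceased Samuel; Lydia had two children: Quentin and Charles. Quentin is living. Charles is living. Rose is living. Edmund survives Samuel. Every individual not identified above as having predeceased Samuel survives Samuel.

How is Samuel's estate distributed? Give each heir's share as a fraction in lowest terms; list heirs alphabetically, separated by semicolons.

Victor, as surviving spouse, takes 2/5.
The remaining 3/5 passes to Samuel's descendants per stirpes.
The 3/5 is divided into 4 equal shares of 3/20 among Albert, Isaac, Judith, Prudence.
Albert predeceased; the 3/20 allotted to Albert's branch passes to Albert's issue by representation.
The 3/20 is divided into 3 equal shares of 1/20 among Diana, Kenneth, Martin.
Diana is living and takes 1/20.
Kenneth is living and takes 1/20.
Martin is living and takes 1/20.
Isaac predeceased; the 3/20 allotted to Isaac's branch passes to Isaac's issue by representation.
The 3/20 is divided into 2 equal shares of 3/40 among Harriet, Oliver.
Harriet predeceased; the 3/40 allotted to Harriet's branch passes to Harriet's issue by representation.
Nora is the sole taker at this level and receives the full 3/40.
Oliver is living and takes 3/40.
Judith is living and takes 3/20.
Prudence predeceased; the 3/20 allotted to Prudence's branch passes to Prudence's issue by representation.
The 3/20 is divided into 3 equal shares of 1/20 among Winifred, George, Beatrice.
Winifred is living and takes 1/20.
George predeceased; the 1/20 allotted to George's branch passes to George's issue by representation.
The 1/20 is divided into 4 equal shares of 1/80 among Lydia, Fiona, Rose, Edmund.
Lydia predeceased; the 1/80 allotted to Lydia's branch passes to Lydia's issue by representation.
The 1/80 is divided into 2 equal shares of 1/160 among Quentin, Charles.
Quentin is living and takes 1/160.
Charles is living and takes 1/160.
Fiona is living and takes 1/80.
Rose is living and takes 1/80.
Edmund is living and takes 1/80.
Beatrice is living and takes 1/20.

Beatrice 1/20; Charles 1/160; Diana 1/20; Edmund 1/80; Fiona 1/80; Judith 3/20; Kenneth 1/20; Martin 1/20; Nora 3/40; Oliver 3/40; Quentin 1/160; Rose 1/80; Victor 2/5; Winifred 1/20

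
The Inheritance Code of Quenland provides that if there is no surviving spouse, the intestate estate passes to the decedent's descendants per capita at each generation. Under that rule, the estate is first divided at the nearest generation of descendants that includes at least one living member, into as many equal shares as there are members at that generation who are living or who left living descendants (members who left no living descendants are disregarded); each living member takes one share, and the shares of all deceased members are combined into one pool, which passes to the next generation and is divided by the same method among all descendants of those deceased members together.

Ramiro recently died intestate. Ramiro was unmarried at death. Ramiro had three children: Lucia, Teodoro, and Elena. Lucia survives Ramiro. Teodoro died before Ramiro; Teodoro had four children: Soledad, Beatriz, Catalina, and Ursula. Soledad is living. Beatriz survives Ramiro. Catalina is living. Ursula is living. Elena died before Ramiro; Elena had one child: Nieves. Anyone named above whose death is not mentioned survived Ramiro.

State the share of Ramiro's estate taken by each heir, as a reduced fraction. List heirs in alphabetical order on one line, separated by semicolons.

There is no surviving spouse, so the entire estate passes to Ramiro's descendants per capita at each generation.
At generation 1 (Lucia, Teodoro, Elena) there are 3 shares of (1)/3 = 1/3 each.
Living: Lucia — each takes 1/3.
Deceased: Teodoro and Elena. Their combined 2/3 is pooled and carried to generation 2.
At generation 2 (Soledad, Beatriz, Catalina, Ursula, Nieves) there are 5 shares of (2/3)/5 = 2/15 each.
Living: Soledad, Beatriz, Catalina, Ursula, and Nieves — each takes 2/15.

Beatriz 2/15; Catalina 2/15; Lucia 1/3; Nieves 2/15; Soledad 2/15; Ursula 2/15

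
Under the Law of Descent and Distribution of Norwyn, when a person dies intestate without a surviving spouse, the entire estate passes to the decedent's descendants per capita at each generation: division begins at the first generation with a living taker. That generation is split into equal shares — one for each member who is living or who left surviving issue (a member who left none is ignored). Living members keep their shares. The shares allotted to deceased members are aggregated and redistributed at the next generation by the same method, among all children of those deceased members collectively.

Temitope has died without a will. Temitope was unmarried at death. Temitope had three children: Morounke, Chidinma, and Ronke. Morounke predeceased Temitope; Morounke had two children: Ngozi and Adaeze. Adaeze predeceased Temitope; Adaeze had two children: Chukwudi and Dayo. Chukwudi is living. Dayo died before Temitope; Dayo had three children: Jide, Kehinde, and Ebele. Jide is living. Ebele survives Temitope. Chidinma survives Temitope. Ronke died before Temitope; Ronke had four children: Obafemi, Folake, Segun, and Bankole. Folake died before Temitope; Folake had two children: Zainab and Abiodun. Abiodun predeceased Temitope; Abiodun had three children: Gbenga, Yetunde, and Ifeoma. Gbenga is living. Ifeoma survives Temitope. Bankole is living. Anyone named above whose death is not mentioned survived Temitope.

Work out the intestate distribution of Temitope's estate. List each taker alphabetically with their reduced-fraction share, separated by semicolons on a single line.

Bankole 1/9; Chidinma 1/3; Chukwudi 1/18; Ebele 1/54; Gbenga 1/54; Ifeoma 1/54; Jide 1/54; Kehinde 1/54; Ngozi 1/9; Obafemi 1/9; Segun 1/9; Yetunde 1/54; Zainab 1/18

There is no surviving spouse, so the entire estate passes to Temitope's descendants per capita at each generation.
At generation 1 (Morounke, Chidinma, Ronke) there are 3 shares of (1)/3 = 1/3 each.
Living: Chidinma — each takes 1/3.
Deceased: Morounke and Ronke. Their combined 2/3 is pooled and carried to generation 2.
At generation 2 (Ngozi, Adaeze, Obafemi, Folake, Segun, Bankole) there are 6 shares of (2/3)/6 = 1/9 each.
Living: Ngozi, Obafemi, Segun, and Bankole — each takes 1/9.
Deceased: Adaeze and Folake. Their combined 2/9 is pooled and carried to generation 3.
At generation 3 (Chukwudi, Dayo, Zainab, Abiodun) there are 4 shares of (2/9)/4 = 1/18 each.
Living: Chukwudi and Zainab — each takes 1/18.
Deceased: Dayo and Abiodun. Their combined 1/9 is pooled and carried to generation 4.
At generation 4 (Jide, Kehinde, Ebele, Gbenga, Yetunde, Ifeoma) there are 6 shares of (1/9)/6 = 1/54 each.
Living: Jide, Kehinde, Ebele, Gbenga, Yetunde, and Ifeoma — each takes 1/54.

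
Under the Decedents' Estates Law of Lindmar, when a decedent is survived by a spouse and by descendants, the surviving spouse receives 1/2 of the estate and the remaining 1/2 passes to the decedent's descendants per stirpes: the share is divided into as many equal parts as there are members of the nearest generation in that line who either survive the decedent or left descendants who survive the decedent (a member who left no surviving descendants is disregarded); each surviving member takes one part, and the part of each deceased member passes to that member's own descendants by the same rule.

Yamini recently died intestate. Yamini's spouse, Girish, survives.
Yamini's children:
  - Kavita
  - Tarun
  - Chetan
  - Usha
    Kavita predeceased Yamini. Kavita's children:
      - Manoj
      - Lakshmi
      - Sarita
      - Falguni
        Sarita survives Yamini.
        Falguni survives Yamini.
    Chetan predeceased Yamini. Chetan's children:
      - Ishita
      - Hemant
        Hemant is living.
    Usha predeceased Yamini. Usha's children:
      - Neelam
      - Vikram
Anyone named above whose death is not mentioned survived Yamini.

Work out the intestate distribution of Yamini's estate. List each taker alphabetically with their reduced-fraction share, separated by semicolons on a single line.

Falguni 1/32; Girish 1/2; Hemant 1/16; Ishita 1/16; Lakshmi 1/32; Manoj 1/32; Neelam 1/16; Sarita 1/32; Tarun 1/8; Vikram 1/16

Girish, as surviving spouse, takes 1/2.
The remaining 1/2 passes to Yamini's descendants per stirpes.
The 1/2 is divided into 4 equal shares of 1/8 among Kavita, Tarun, Chetan, Usha.
Kavita predeceased; the 1/8 allotted to Kavita's branch passes to Kavita's issue by representation.
The 1/8 is divided into 4 equal shares of 1/32 among Manoj, Lakshmi, Sarita, Falguni.
Manoj is living and takes 1/32.
Lakshmi is living and takes 1/32.
Sarita is living and takes 1/32.
Falguni is living and takes 1/32.
Tarun is living and takes 1/8.
Chetan predeceased; the 1/8 allotted to Chetan's branch passes to Chetan's issue by representation.
The 1/8 is divided into 2 equal shares of 1/16 among Ishita, Hemant.
Ishita is living and takes 1/16.
Hemant is living and takes 1/16.
Usha predeceased; the 1/8 allotted to Usha's branch passes to Usha's issue by representation.
The 1/8 is divided into 2 equal shares of 1/16 among Neelam, Vikram.
Neelam is living and takes 1/16.
Vikram is living and takes 1/16.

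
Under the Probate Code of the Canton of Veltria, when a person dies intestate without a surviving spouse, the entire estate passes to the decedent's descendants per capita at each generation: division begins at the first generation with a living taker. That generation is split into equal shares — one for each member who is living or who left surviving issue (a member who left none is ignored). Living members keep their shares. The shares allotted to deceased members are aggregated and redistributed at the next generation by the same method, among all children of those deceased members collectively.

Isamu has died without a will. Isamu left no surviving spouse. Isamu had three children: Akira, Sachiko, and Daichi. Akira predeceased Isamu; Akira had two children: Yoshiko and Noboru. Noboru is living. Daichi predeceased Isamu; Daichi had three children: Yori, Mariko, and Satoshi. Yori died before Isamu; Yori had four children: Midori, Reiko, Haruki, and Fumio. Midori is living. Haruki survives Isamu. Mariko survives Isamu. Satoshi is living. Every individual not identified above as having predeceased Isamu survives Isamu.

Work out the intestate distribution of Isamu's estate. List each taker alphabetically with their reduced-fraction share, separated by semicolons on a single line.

There is no surviving spouse, so the entire estate passes to Isamu's descendants per capita at each generation.
At generation 1 (Akira, Sachiko, Daichi) there are 3 shares of (1)/3 = 1/3 each.
Living: Sachiko — each takes 1/3.
Deceased: Akira and Daichi. Their combined 2/3 is pooled and carried to generation 2.
At generation 2 (Yoshiko, Noboru, Yori, Mariko, Satoshi) there are 5 shares of (2/3)/5 = 2/15 each.
Living: Yoshiko, Noboru, Mariko, and Satoshi — each takes 2/15.
Deceased: Yori. That 2/15 share is carried to generation 3.
At generation 3 (Midori, Reiko, Haruki, Fumio) there are 4 shares of (2/15)/4 = 1/30 each.
Living: Midori, Reiko, Haruki, and Fumio — each takes 1/30.

Fumio 1/30; Haruki 1/30; Mariko 2/15; Midori 1/30; Noboru 2/15; Reiko 1/30; Sachiko 1/3; Satoshi 2/15; Yoshiko 2/15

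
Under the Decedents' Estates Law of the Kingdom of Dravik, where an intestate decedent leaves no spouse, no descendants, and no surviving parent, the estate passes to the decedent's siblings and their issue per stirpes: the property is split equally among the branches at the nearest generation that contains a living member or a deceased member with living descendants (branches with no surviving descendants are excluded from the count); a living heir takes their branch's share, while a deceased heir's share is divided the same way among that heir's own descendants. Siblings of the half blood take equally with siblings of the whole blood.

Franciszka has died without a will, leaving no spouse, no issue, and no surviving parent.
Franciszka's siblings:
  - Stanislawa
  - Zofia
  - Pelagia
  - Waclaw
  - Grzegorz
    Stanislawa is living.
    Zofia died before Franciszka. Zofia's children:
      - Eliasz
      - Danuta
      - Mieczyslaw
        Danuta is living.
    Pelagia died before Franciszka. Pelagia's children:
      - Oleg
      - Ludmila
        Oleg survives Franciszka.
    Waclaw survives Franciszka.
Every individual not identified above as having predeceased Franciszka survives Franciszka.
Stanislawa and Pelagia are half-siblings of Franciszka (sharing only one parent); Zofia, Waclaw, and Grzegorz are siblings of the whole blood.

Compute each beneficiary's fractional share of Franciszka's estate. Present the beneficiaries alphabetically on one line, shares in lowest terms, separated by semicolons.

No spouse, descendants, or parent survives, so the estate passes to Franciszka's siblings per stirpes.
Half-blood and whole-blood siblings take equally under the stated rule.
The estate is divided into 5 equal shares of 1/5 among Stanislawa, Zofia, Pelagia, Waclaw, Grzegorz.
Stanislawa is living and takes 1/5.
Zofia predeceased; the 1/5 allotted to Zofia's branch passes to Zofia's issue by representation.
The 1/5 is divided into 3 equal shares of 1/15 among Eliasz, Danuta, Mieczyslaw.
Eliasz is living and takes 1/15.
Danuta is living and takes 1/15.
Mieczyslaw is living and takes 1/15.
Pelagia predeceased; the 1/5 allotted to Pelagia's branch passes to Pelagia's issue by representation.
The 1/5 is divided into 2 equal shares of 1/10 among Oleg, Ludmila.
Oleg is living and takes 1/10.
Ludmila is living and takes 1/10.
Waclaw is living and takes 1/5.
Grzegorz is living and takes 1/5.

Danuta 1/15; Eliasz 1/15; Grzegorz 1/5; Ludmila 1/10; Mieczyslaw 1/15; Oleg 1/10; Stanislawa 1/5; Waclaw 1/5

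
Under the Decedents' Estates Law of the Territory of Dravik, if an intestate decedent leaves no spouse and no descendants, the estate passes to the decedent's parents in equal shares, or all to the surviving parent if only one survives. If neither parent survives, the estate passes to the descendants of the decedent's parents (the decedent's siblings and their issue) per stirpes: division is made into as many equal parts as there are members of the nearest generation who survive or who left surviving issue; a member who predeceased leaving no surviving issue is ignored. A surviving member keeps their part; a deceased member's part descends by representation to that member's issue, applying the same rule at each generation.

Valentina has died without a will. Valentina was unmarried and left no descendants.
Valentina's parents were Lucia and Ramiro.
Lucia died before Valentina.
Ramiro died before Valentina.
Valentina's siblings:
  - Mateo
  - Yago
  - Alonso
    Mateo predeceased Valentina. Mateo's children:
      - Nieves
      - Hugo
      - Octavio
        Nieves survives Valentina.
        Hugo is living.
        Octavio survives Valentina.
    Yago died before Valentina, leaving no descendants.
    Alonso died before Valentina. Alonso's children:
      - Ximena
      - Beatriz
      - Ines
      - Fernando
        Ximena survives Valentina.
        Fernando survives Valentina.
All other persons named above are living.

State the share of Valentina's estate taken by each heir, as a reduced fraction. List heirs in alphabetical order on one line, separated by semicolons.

Neither parent survives and there are no descendants, so the estate passes to Valentina's siblings and their issue per stirpes.
Yago left no surviving issue, so that branch lapses and is disregarded.
The estate is divided into 2 equal shares of 1/2 among Mateo, Alonso.
Mateo predeceased; the 1/2 allotted to Mateo's branch passes to Mateo's issue by representation.
The 1/2 is divided into 3 equal shares of 1/6 among Nieves, Hugo, Octavio.
Nieves is living and takes 1/6.
Hugo is living and takes 1/6.
Octavio is living and takes 1/6.
Alonso predeceased; the 1/2 allotted to Alonso's branch passes to Alonso's issue by representation.
The 1/2 is divided into 4 equal shares of 1/8 among Ximena, Beatriz, Ines, Fernando.
Ximena is living and takes 1/8.
Beatriz is living and takes 1/8.
Ines is living and takes 1/8.
Fernando is living and takes 1/8.

Beatriz 1/8; Fernando 1/8; Hugo 1/6; Ines 1/8; Nieves 1/6; Octavio 1/6; Ximena 1/8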